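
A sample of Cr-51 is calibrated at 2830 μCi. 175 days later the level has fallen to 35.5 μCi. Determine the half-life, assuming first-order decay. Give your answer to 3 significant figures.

A/A₀ = 35.5/2830 ≈ 0.012544.
n = log₂(79.718) ≈ 6.3168 half-lives elapsed in 175 days.
t½ = 175/6.3168 ≈ 27.704 days.

27.7 days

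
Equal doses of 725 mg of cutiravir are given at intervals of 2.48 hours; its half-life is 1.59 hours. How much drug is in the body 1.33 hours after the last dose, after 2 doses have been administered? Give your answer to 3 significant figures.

544 mg

The 2 doses were given 3.81, 1.33 hours ago.
Total = 725·(1/2)^(3.81/1.59) + 725·(1/2)^(1.33/1.59)
      = 137.72 + 406.01 ≈ 543.73 mg.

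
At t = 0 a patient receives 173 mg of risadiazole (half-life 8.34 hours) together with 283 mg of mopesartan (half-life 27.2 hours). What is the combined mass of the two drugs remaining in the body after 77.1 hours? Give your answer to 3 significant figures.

40.0 mg

risadiazole: 173 × (1/2)^(77.1/8.34) = 173 × (1/2)^9.2446 ≈ 0.2852 mg.
mopesartan: 283 × (1/2)^(77.1/27.2) = 283 × (1/2)^2.8346 ≈ 39.673 mg.
Total = 0.2852 + 39.673 ≈ 39.959 mg.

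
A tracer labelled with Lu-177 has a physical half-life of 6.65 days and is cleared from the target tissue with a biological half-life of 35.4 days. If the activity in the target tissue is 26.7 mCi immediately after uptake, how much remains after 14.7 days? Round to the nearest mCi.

4 mCi

1/t_eff = 1/t_phys + 1/t_biol = 1/6.65 + 1/35.4 = 0.17862 per day.
t_eff = 6.65 × 35.4 / (6.65 + 35.4) ≈ 5.5983 days.
Remaining = 26.7 × (1/2)^(14.7/5.5983) = 26.7 × (1/2)^2.6258 ≈ 4.3259 mCi.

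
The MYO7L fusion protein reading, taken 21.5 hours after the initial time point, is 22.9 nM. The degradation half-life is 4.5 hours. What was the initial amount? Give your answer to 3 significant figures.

628 nM

Number of half-lives elapsed: n = 21.5/4.5 ≈ 4.7778.
A₀ = A × 2^n = 22.9 × 2^4.7778 = 22.9 × 27.432 ≈ 628.19 nM.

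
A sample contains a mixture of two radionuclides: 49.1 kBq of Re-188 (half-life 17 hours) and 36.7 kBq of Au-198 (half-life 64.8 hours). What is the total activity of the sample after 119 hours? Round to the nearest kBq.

11 kBq

Re-188: 49.1 × (1/2)^(119/17) = 49.1 × (1/2)^7 ≈ 0.38359 kBq.
Au-198: 36.7 × (1/2)^(119/64.8) = 36.7 × (1/2)^1.8364 ≈ 10.277 kBq.
Total = 0.38359 + 10.277 ≈ 10.66 kBq.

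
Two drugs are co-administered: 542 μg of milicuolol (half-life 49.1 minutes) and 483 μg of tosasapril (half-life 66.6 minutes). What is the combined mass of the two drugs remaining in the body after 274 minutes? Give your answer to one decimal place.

milicuolol: 542 × (1/2)^(274/49.1) = 542 × (1/2)^5.5804 ≈ 11.327 μg.
tosasapril: 483 × (1/2)^(274/66.6) = 483 × (1/2)^4.1141 ≈ 27.892 μg.
Total = 11.327 + 27.892 ≈ 39.219 μg.

39.2 μg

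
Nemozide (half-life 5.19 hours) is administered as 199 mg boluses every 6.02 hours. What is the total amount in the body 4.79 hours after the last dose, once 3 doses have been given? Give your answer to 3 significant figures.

173 mg

The 3 doses were given 16.83, 10.81, 4.79 hours ago.
Total = 199·(1/2)^(16.83/5.19) + 199·(1/2)^(10.81/5.19) + 199·(1/2)^(4.79/5.19)
      = 21.022 + 46.973 + 104.96 ≈ 172.96 mg.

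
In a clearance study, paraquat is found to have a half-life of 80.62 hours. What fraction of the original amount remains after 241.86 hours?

n = 241.86/80.62 ≈ 3 half-lives.
Fraction remaining = (1/2)^3 ≈ 0.125.

0.125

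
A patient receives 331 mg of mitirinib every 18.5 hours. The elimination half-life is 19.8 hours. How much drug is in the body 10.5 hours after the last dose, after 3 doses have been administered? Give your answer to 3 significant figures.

412 mg

The 3 doses were given 47.5, 29, 10.5 hours ago.
Total = 331·(1/2)^(47.5/19.8) + 331·(1/2)^(29/19.8) + 331·(1/2)^(10.5/19.8)
      = 62.757 + 119.93 + 229.19 ≈ 411.87 mg.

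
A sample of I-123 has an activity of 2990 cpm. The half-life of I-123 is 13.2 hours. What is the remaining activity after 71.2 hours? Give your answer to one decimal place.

71.1 cpm

Number of half-lives: n = 71.2/13.2 ≈ 5.3939.
Remaining = 2990 × (1/2)^5.3939 = 2990 × 0.023783 ≈ 71.11 cpm.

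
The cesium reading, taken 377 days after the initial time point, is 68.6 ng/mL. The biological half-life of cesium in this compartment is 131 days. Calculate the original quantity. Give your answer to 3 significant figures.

504 ng/mL

Number of half-lives elapsed: n = 377/131 ≈ 2.8779.
A₀ = A × 2^n = 68.6 × 2^2.8779 = 68.6 × 7.3506 ≈ 504.25 ng/mL.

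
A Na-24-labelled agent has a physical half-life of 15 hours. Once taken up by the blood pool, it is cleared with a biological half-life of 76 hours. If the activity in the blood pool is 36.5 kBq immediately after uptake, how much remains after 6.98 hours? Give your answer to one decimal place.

24.8 kBq

1/t_eff = 1/t_phys + 1/t_biol = 1/15 + 1/76 = 0.079825 per hour.
t_eff = 15 × 76 / (15 + 76) ≈ 12.527 hours.
Remaining = 36.5 × (1/2)^(6.98/12.527) = 36.5 × (1/2)^0.55718 ≈ 24.807 kBq.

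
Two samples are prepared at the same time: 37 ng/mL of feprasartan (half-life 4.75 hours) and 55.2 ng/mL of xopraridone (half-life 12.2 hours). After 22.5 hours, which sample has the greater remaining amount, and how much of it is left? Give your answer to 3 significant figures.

feprasartan: 37 × (1/2)^4.7368 ≈ 1.3876 ng/mL.
xopraridone: 55.2 × (1/2)^1.8443 ≈ 15.373 ng/mL.
Xopraridone has more remaining, at ≈ 15.373 ng/mL.

xopraridone, 15.4 ng/mL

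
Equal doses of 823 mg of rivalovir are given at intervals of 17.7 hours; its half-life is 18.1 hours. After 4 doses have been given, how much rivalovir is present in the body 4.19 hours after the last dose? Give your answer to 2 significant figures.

1300 mg

The 4 doses were given 57.29, 39.59, 21.89, 4.19 hours ago.
Total = 823·(1/2)^(57.29/18.1) + 823·(1/2)^(39.59/18.1) + 823·(1/2)^(21.89/18.1) + 823·(1/2)^(4.19/18.1)
      = 91.745 + 180.7 + 355.91 + 700.99 ≈ 1329.3 mg.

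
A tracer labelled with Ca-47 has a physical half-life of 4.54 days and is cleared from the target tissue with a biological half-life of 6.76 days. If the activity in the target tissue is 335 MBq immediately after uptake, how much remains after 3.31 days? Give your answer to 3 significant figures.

144 MBq

1/t_eff = 1/t_phys + 1/t_biol = 1/4.54 + 1/6.76 = 0.36819 per day.
t_eff = 4.54 × 6.76 / (4.54 + 6.76) ≈ 2.716 days.
Remaining = 335 × (1/2)^(3.31/2.716) = 335 × (1/2)^1.2187 ≈ 143.94 MBq.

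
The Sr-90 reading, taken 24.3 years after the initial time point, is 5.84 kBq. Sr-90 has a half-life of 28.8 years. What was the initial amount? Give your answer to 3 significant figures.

10.5 kBq

Number of half-lives elapsed: n = 24.3/28.8 ≈ 0.84375.
A₀ = A × 2^n = 5.84 × 2^0.84375 = 5.84 × 1.7947 ≈ 10.481 kBq.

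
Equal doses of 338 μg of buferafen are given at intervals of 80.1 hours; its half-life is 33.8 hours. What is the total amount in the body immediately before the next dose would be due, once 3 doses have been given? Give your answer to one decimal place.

The 3 doses were given 240.3, 160.2, 80.1 hours ago.
Total = 338·(1/2)^(240.3/33.8) + 338·(1/2)^(160.2/33.8) + 338·(1/2)^(80.1/33.8)
      = 2.4477 + 12.651 + 65.393 ≈ 80.492 μg.

80.5 μg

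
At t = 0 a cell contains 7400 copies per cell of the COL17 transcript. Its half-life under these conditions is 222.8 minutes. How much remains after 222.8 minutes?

Elapsed time is 1 half-life (222.8/222.8).
Each half-life halves the amount: 7400 × (1/2)^1 = 7400/2 = 3700 copies per cell.

3700 copies per cell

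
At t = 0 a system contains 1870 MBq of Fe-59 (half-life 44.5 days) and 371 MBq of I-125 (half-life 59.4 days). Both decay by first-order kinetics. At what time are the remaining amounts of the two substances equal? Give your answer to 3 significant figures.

Set 1870·(1/2)^(t/44.5) = 371·(1/2)^(t/59.4).
Taking log₂: log₂(1870/371) = t·(1/44.5 − 1/59.4).
log₂(5.0404) = 2.3335; 1/44.5 − 1/59.4 = 0.0056369.
t = 2.3335 / 0.0056369 ≈ 413.98 days.

414 days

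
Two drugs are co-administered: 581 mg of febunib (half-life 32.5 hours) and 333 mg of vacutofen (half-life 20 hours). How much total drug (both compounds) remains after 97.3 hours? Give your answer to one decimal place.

febunib: 581 × (1/2)^(97.3/32.5) = 581 × (1/2)^2.9938 ≈ 72.935 mg.
vacutofen: 333 × (1/2)^(97.3/20) = 333 × (1/2)^4.865 ≈ 11.427 mg.
Total = 72.935 + 11.427 ≈ 84.362 mg.

84.4 mg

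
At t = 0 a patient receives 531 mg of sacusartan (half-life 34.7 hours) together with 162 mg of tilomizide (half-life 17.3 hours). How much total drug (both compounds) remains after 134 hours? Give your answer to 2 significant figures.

sacusartan: 531 × (1/2)^(134/34.7) = 531 × (1/2)^3.8617 ≈ 36.527 mg.
tilomizide: 162 × (1/2)^(134/17.3) = 162 × (1/2)^7.7457 ≈ 0.75481 mg.
Total = 36.527 + 0.75481 ≈ 37.282 mg.

37 mg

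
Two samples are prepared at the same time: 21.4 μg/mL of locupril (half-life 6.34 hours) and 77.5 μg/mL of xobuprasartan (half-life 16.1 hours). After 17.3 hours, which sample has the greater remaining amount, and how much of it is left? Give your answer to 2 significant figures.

locupril: 21.4 × (1/2)^2.7287 ≈ 3.2284 μg/mL.
xobuprasartan: 77.5 × (1/2)^1.0745 ≈ 36.799 μg/mL.
Xobuprasartan has more remaining, at ≈ 36.799 μg/mL.

xobuprasartan, 37 μg/mL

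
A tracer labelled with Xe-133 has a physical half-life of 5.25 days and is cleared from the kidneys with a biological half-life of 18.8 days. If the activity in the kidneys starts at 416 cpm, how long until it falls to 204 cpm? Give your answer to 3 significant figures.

1/t_eff = 1/t_phys + 1/t_biol = 1/5.25 + 1/18.8 = 0.24367 per day.
t_eff = 5.25 × 18.8 / (5.25 + 18.8) ≈ 4.104 days.
n = log₂(416/204) ≈ 1.028; t = 1.028 × 4.104 ≈ 4.2189 days.

4.22 days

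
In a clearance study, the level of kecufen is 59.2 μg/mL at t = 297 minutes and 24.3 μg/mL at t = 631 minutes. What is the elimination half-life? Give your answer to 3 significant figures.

260 minutes

Over Δt = 631 − 297 = 334 minutes, the level fell by a factor of 59.2/24.3 ≈ 2.4362.
n = log₂(2.4362) ≈ 1.2846 half-lives, so t½ = 334/1.2846 ≈ 259.99 minutes.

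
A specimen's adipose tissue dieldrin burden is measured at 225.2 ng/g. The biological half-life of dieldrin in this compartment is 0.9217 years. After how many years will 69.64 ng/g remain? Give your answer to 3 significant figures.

Fraction remaining = 69.64/225.2 ≈ 0.30924.
n = log₂(225.2/69.64) = ln(3.2338)/ln 2 ≈ 1.6932 half-lives.
t = n × t½ = 1.6932 × 0.9217 ≈ 1.5606 years.

1.56 years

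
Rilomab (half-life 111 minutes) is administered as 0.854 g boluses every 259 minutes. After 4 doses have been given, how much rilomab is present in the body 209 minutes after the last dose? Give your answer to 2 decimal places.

The 4 doses were given 986, 727, 468, 209 minutes ago.
Total = 0.854·(1/2)^(986/111) + 0.854·(1/2)^(727/111) + 0.854·(1/2)^(468/111) + 0.854·(1/2)^(209/111)
      = 0.001809 + 0.0091169 + 0.045946 + 0.23155 ≈ 0.28843 g.

0.29 g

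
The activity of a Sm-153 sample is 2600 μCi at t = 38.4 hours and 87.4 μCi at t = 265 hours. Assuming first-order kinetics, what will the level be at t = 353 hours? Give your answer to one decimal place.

Over Δt = 265 − 38.4 = 226.6 hours, the level fell by a factor of 2600/87.4 ≈ 29.748.
n = log₂(29.748) ≈ 4.8947 half-lives, so t½ = 226.6/4.8947 ≈ 46.295 hours.
From t = 265 to t = 353: 87.4 × (1/2)^((353−265)/46.295) ≈ 23.404 μCi.

23.4 μCi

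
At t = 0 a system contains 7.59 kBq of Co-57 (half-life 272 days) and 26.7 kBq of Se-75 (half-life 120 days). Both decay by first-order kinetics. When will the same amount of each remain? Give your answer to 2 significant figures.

390 days

Set 7.59·(1/2)^(t/272) = 26.7·(1/2)^(t/120).
Taking log₂: log₂(7.59/26.7) = t·(1/272 − 1/120).
log₂(0.28427) = -1.8147; 1/272 − 1/120 = -0.0046569.
t = -1.8147 / -0.0046569 ≈ 389.68 days.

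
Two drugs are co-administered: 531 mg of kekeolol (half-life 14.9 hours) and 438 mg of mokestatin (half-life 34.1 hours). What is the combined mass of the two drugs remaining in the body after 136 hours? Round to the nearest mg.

29 mg

kekeolol: 531 × (1/2)^(136/14.9) = 531 × (1/2)^9.1275 ≈ 0.94938 mg.
mokestatin: 438 × (1/2)^(136/34.1) = 438 × (1/2)^3.9883 ≈ 27.598 mg.
Total = 0.94938 + 27.598 ≈ 28.548 mg.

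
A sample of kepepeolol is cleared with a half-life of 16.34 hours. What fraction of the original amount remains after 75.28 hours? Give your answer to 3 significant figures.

0.0410

n = 75.28/16.34 ≈ 4.6071 half-lives.
Fraction remaining = (1/2)^4.6071 ≈ 0.041032.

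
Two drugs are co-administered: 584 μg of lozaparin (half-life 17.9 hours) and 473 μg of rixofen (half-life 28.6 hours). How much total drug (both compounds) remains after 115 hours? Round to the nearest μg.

36 μg

lozaparin: 584 × (1/2)^(115/17.9) = 584 × (1/2)^6.4246 ≈ 6.7986 μg.
rixofen: 473 × (1/2)^(115/28.6) = 473 × (1/2)^4.021 ≈ 29.136 μg.
Total = 6.7986 + 29.136 ≈ 35.934 μg.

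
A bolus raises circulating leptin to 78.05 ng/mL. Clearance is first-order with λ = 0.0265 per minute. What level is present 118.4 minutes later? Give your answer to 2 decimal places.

t½ = ln 2 / λ = 0.69315 / 0.0265 ≈ 26.156 minutes.
Number of half-lives: n = 118.4/26.156 ≈ 4.5266.
Remaining = 78.05 × (1/2)^4.5266 = 78.05 × 0.043387 ≈ 3.3863 ng/mL.

3.39 ng/mL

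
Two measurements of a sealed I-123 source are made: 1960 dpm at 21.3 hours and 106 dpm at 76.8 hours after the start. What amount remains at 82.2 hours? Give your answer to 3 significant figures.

Over Δt = 76.8 − 21.3 = 55.5 hours, the level fell by a factor of 1960/106 ≈ 18.491.
n = log₂(18.491) ≈ 4.2087 half-lives, so t½ = 55.5/4.2087 ≈ 13.187 hours.
From t = 76.8 to t = 82.2: 106 × (1/2)^((82.2−76.8)/13.187) ≈ 79.806 dpm.

79.8 dpm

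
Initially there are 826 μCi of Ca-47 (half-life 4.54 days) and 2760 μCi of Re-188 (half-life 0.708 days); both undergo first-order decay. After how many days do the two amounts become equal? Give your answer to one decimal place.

Set 826·(1/2)^(t/4.54) = 2760·(1/2)^(t/0.708).
Taking log₂: log₂(826/2760) = t·(1/4.54 − 1/0.708).
log₂(0.29928) = -1.7405; 1/4.54 − 1/0.708 = -1.1922.
t = -1.7405 / -1.1922 ≈ 1.4599 days.

1.5 days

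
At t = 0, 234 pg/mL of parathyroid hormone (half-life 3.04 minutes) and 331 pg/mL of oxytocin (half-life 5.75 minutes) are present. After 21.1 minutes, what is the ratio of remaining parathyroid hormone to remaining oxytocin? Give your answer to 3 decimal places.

parathyroid hormone: 234 × (1/2)^(21.1/3.04) = 234 × (1/2)^6.9408 ≈ 1.9047 pg/mL.
oxytocin: 331 × (1/2)^(21.1/5.75) = 331 × (1/2)^3.6696 ≈ 26.012 pg/mL.
Ratio ≈ 1.9047 / 26.012 ≈ 0.073224.

0.073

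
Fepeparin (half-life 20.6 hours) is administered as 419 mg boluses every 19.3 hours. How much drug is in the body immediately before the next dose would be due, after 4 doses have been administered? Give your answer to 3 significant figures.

The 4 doses were given 77.2, 57.9, 38.6, 19.3 hours ago.
Total = 419·(1/2)^(77.2/20.6) + 419·(1/2)^(57.9/20.6) + 419·(1/2)^(38.6/20.6) + 419·(1/2)^(19.3/20.6)
      = 31.195 + 59.719 + 114.33 + 218.87 ≈ 424.11 mg.

424 mg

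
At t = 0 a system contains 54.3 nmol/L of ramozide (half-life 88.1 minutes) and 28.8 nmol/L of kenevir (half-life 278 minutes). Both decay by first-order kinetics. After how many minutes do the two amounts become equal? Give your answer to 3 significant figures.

118 minutes

Set 54.3·(1/2)^(t/88.1) = 28.8·(1/2)^(t/278).
Taking log₂: log₂(54.3/28.8) = t·(1/88.1 − 1/278).
log₂(1.8854) = 0.91488; 1/88.1 − 1/278 = 0.0077536.
t = 0.91488 / 0.0077536 ≈ 117.99 minutes.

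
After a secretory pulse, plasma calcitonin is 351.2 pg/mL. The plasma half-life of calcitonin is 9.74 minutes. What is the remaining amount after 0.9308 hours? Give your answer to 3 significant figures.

6.60 pg/mL

Convert the elapsed time: 0.9308 hours = 55.848 minutes.
Number of half-lives: n = 55.848/9.74 ≈ 5.7339.
Remaining = 351.2 × (1/2)^5.7339 = 351.2 × 0.01879 ≈ 6.5991 pg/mL.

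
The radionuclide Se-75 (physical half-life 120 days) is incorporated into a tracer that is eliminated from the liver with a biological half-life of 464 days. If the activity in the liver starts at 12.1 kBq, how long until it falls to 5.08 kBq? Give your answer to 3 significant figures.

119 days

1/t_eff = 1/t_phys + 1/t_biol = 1/120 + 1/464 = 0.010489 per day.
t_eff = 120 × 464 / (120 + 464) ≈ 95.342 days.
n = log₂(12.1/5.08) ≈ 1.2521; t = 1.2521 × 95.342 ≈ 119.38 days.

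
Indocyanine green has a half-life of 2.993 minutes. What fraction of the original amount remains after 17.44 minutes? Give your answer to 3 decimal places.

n = 17.44/2.993 ≈ 5.8269 half-lives.
Fraction remaining = (1/2)^5.8269 ≈ 0.017616.

0.018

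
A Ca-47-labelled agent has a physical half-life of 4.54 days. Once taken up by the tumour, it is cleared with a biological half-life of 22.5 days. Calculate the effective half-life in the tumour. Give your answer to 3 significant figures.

3.78 days

1/t_eff = 1/t_phys + 1/t_biol = 1/4.54 + 1/22.5 = 0.26471 per day.
t_eff = 4.54 × 22.5 / (4.54 + 22.5) ≈ 3.7777 days.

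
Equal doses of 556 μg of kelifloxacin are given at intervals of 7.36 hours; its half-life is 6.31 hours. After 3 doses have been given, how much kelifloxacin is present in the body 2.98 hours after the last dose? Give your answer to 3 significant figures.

The 3 doses were given 17.7, 10.34, 2.98 hours ago.
Total = 556·(1/2)^(17.7/6.31) + 556·(1/2)^(10.34/6.31) + 556·(1/2)^(2.98/6.31)
      = 79.554 + 178.56 + 400.78 ≈ 658.9 μg.

659 μg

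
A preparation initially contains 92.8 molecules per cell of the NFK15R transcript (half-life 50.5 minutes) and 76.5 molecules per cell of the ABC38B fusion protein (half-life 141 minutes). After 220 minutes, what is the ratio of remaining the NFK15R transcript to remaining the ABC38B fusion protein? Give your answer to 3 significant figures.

0.175

NFK15R transcript: 92.8 × (1/2)^(220/50.5) = 92.8 × (1/2)^4.3564 ≈ 4.5303 molecules per cell.
ABC38B fusion protein: 76.5 × (1/2)^(220/141) = 76.5 × (1/2)^1.5603 ≈ 25.94 molecules per cell.
Ratio ≈ 4.5303 / 25.94 ≈ 0.17465.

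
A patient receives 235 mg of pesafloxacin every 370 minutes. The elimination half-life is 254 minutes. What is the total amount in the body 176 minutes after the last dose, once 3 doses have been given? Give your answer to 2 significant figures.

220 mg

The 3 doses were given 916, 546, 176 minutes ago.
Total = 235·(1/2)^(916/254) + 235·(1/2)^(546/254) + 235·(1/2)^(176/254)
      = 19.296 + 52.963 + 145.37 ≈ 217.63 mg.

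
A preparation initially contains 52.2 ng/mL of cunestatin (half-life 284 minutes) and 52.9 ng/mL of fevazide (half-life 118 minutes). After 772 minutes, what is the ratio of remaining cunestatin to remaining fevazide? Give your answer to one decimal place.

14.0

cunestatin: 52.2 × (1/2)^(772/284) = 52.2 × (1/2)^2.7183 ≈ 7.9319 ng/mL.
fevazide: 52.9 × (1/2)^(772/118) = 52.9 × (1/2)^6.5424 ≈ 0.56755 ng/mL.
Ratio ≈ 7.9319 / 0.56755 ≈ 13.976.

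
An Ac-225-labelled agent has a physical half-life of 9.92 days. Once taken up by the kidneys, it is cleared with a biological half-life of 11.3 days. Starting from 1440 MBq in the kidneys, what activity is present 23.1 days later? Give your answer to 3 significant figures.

69.5 MBq

1/t_eff = 1/t_phys + 1/t_biol = 1/9.92 + 1/11.3 = 0.1893 per day.
t_eff = 9.92 × 11.3 / (9.92 + 11.3) ≈ 5.2826 days.
Remaining = 1440 × (1/2)^(23.1/5.2826) = 1440 × (1/2)^4.3729 ≈ 69.502 MBq.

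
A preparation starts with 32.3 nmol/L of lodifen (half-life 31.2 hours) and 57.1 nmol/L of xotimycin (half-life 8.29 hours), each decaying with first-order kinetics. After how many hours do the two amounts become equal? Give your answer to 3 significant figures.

9.28 hours

Set 32.3·(1/2)^(t/31.2) = 57.1·(1/2)^(t/8.29).
Taking log₂: log₂(32.3/57.1) = t·(1/31.2 − 1/8.29).
log₂(0.56567) = -0.82196; 1/31.2 − 1/8.29 = -0.088576.
t = -0.82196 / -0.088576 ≈ 9.2797 hours.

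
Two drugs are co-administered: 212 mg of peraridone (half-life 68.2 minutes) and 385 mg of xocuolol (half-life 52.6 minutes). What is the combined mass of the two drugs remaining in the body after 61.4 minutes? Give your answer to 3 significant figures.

285 mg

peraridone: 212 × (1/2)^(61.4/68.2) = 212 × (1/2)^0.90029 ≈ 113.58 mg.
xocuolol: 385 × (1/2)^(61.4/52.6) = 385 × (1/2)^1.1673 ≈ 171.42 mg.
Total = 113.58 + 171.42 ≈ 285.01 mg.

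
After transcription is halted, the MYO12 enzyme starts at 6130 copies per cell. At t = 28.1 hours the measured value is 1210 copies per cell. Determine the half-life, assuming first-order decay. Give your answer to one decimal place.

A/A₀ = 1210/6130 ≈ 0.19739.
n = log₂(5.0661) ≈ 2.3409 half-lives elapsed in 28.1 hours.
t½ = 28.1/2.3409 ≈ 12.004 hours.

12.0 hours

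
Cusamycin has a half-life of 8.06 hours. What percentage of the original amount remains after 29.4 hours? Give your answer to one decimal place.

8.0%

n = 29.4/8.06 ≈ 3.6476 half-lives.
Fraction remaining = (1/2)^3.6476 ≈ 0.07979, i.e. 7.979%.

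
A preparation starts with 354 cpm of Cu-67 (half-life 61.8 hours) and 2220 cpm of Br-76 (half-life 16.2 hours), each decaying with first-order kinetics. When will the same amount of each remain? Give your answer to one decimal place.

Set 354·(1/2)^(t/61.8) = 2220·(1/2)^(t/16.2).
Taking log₂: log₂(354/2220) = t·(1/61.8 − 1/16.2).
log₂(0.15946) = -2.6487; 1/61.8 − 1/16.2 = -0.045547.
t = -2.6487 / -0.045547 ≈ 58.154 hours.

58.2 hours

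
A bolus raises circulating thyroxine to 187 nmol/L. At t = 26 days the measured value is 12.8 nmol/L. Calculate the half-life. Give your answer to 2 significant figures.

6.7 days

A/A₀ = 12.8/187 ≈ 0.068449.
n = log₂(14.609) ≈ 3.8688 half-lives elapsed in 26 days.
t½ = 26/3.8688 ≈ 6.7204 days.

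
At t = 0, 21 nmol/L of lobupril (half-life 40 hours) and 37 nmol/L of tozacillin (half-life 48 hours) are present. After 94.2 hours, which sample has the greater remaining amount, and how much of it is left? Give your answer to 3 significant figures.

tozacillin, 9.49 nmol/L

lobupril: 21 × (1/2)^2.355 ≈ 4.1048 nmol/L.
tozacillin: 37 × (1/2)^1.9625 ≈ 9.4936 nmol/L.
Tozacillin has more remaining, at ≈ 9.4936 nmol/L.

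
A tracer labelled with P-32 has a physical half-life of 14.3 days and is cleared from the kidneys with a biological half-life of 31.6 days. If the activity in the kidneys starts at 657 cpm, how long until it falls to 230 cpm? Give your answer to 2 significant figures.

15 days

1/t_eff = 1/t_phys + 1/t_biol = 1/14.3 + 1/31.6 = 0.10158 per day.
t_eff = 14.3 × 31.6 / (14.3 + 31.6) ≈ 9.8449 days.
n = log₂(657/230) ≈ 1.5143; t = 1.5143 × 9.8449 ≈ 14.908 days.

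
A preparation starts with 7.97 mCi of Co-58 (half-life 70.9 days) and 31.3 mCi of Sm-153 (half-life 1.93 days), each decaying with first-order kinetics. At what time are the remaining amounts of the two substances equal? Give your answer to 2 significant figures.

Set 7.97·(1/2)^(t/70.9) = 31.3·(1/2)^(t/1.93).
Taking log₂: log₂(7.97/31.3) = t·(1/70.9 − 1/1.93).
log₂(0.25463) = -1.9735; 1/70.9 − 1/1.93 = -0.50403.
t = -1.9735 / -0.50403 ≈ 3.9155 days.

3.9 days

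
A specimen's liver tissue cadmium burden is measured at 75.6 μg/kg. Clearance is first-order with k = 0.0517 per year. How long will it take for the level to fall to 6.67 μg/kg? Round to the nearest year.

t½ = ln 2 / k = 0.69315 / 0.0517 ≈ 13.407 years.
Fraction remaining = 6.67/75.6 ≈ 0.088228.
n = log₂(75.6/6.67) = ln(11.334)/ln 2 ≈ 3.5026 half-lives.
t = n × t½ = 3.5026 × 13.407 ≈ 46.96 years.

47 years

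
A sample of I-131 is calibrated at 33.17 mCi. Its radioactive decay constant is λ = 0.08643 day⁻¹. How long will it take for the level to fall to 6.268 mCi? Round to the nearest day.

t½ = ln 2 / λ = 0.69315 / 0.08643 ≈ 8.0198 days.
Fraction remaining = 6.268/33.17 ≈ 0.18897.
n = log₂(33.17/6.268) = ln(5.292)/ln 2 ≈ 2.4038 half-lives.
t = n × t½ = 2.4038 × 8.0198 ≈ 19.278 days.

19 days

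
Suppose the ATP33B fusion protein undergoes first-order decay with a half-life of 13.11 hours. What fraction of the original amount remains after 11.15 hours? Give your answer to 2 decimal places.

0.55

n = 11.15/13.11 ≈ 0.8505 half-lives.
Fraction remaining = (1/2)^0.8505 ≈ 0.55459.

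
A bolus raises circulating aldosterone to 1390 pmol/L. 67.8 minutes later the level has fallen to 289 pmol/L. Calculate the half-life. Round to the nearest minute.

A/A₀ = 289/1390 ≈ 0.20791.
n = log₂(4.8097) ≈ 2.2659 half-lives elapsed in 67.8 minutes.
t½ = 67.8/2.2659 ≈ 29.921 minutes.

30 minutes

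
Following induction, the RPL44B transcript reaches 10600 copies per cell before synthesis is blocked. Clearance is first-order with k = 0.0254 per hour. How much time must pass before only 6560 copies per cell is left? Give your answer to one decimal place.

t½ = ln 2 / k = 0.69315 / 0.0254 ≈ 27.289 hours.
Fraction remaining = 6560/10600 ≈ 0.61887.
n = log₂(10600/6560) = ln(1.6159)/ln 2 ≈ 0.6923 half-lives.
t = n × t½ = 0.6923 × 27.289 ≈ 18.892 hours.

18.9 hours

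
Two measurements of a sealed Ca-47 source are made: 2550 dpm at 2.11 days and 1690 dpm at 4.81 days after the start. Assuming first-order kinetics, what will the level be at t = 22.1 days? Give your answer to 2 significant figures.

Over Δt = 4.81 − 2.11 = 2.7 days, the level fell by a factor of 2550/1690 ≈ 1.5089.
n = log₂(1.5089) ≈ 0.59347 half-lives, so t½ = 2.7/0.59347 ≈ 4.5495 days.
From t = 4.81 to t = 22.1: 1690 × (1/2)^((22.1−4.81)/4.5495) ≈ 121.29 dpm.

120 dpm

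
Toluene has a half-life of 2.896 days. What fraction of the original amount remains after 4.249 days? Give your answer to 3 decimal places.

n = 4.249/2.896 ≈ 1.4672 half-lives.
Fraction remaining = (1/2)^1.4672 ≈ 0.36168.

0.362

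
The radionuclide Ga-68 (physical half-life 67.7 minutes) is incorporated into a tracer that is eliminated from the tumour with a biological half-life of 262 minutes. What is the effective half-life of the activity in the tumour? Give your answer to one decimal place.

1/t_eff = 1/t_phys + 1/t_biol = 1/67.7 + 1/262 = 0.018588 per minute.
t_eff = 67.7 × 262 / (67.7 + 262) ≈ 53.799 minutes.

53.8 minutes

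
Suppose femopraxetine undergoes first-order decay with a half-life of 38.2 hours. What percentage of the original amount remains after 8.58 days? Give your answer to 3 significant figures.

2.38%

8.58 days = 205.92 hours.
n = 205.92/38.2 ≈ 5.3906 half-lives.
Fraction remaining = (1/2)^5.3906 ≈ 0.023838, i.e. 2.3838%.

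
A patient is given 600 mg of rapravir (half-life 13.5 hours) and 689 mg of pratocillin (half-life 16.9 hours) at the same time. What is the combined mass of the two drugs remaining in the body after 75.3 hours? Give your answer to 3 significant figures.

44.0 mg

rapravir: 600 × (1/2)^(75.3/13.5) = 600 × (1/2)^5.5778 ≈ 12.562 mg.
pratocillin: 689 × (1/2)^(75.3/16.9) = 689 × (1/2)^4.4556 ≈ 31.401 mg.
Total = 12.562 + 31.401 ≈ 43.963 mg.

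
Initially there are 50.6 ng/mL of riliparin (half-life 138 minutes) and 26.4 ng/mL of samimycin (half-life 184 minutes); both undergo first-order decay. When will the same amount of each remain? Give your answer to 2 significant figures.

520 minutes

Set 50.6·(1/2)^(t/138) = 26.4·(1/2)^(t/184).
Taking log₂: log₂(50.6/26.4) = t·(1/138 − 1/184).
log₂(1.9167) = 0.9386; 1/138 − 1/184 = 0.0018116.
t = 0.9386 / 0.0018116 ≈ 518.11 minutes.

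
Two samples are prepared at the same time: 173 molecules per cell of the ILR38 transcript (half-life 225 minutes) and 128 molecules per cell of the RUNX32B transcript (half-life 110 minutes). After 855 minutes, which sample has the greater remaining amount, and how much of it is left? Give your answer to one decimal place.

ILR38 transcript: 173 × (1/2)^3.8 ≈ 12.42 molecules per cell.
RUNX32B transcript: 128 × (1/2)^7.7727 ≈ 0.58531 molecules per cell.
ILR38 transcript has more remaining, at ≈ 12.42 molecules per cell.

ILR38 transcript, 12.4 molecules per cell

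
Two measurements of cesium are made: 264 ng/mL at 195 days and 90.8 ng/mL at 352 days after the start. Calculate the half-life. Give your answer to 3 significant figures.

Over Δt = 352 − 195 = 157 days, the level fell by a factor of 264/90.8 ≈ 2.9075.
n = log₂(2.9075) ≈ 1.5398 half-lives, so t½ = 157/1.5398 ≈ 101.96 days.

102 days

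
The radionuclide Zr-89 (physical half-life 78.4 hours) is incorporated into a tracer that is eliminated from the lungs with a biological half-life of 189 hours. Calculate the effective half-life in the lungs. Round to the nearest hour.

1/t_eff = 1/t_phys + 1/t_biol = 1/78.4 + 1/189 = 0.018046 per hour.
t_eff = 78.4 × 189 / (78.4 + 189) ≈ 55.414 hours.

55 hours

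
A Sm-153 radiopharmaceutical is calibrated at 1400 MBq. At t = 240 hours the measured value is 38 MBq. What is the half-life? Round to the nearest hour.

46 hours

A/A₀ = 38/1400 ≈ 0.027143.
n = log₂(36.842) ≈ 5.2033 half-lives elapsed in 240 hours.
t½ = 240/5.2033 ≈ 46.125 hours.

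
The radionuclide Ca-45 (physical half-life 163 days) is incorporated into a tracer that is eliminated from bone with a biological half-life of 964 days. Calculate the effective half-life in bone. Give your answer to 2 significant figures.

140 days

1/t_eff = 1/t_phys + 1/t_biol = 1/163 + 1/964 = 0.0071723 per day.
t_eff = 163 × 964 / (163 + 964) ≈ 139.43 days.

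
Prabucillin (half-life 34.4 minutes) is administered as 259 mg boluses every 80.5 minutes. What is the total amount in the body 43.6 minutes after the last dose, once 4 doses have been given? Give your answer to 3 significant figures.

The 4 doses were given 285.1, 204.6, 124.1, 43.6 minutes ago.
Total = 259·(1/2)^(285.1/34.4) + 259·(1/2)^(204.6/34.4) + 259·(1/2)^(124.1/34.4) + 259·(1/2)^(43.6/34.4)
      = 0.82876 + 4.1963 + 21.248 + 107.59 ≈ 133.86 mg.

134 mg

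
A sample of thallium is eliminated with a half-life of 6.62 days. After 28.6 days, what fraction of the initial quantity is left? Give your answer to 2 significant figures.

0.050

n = 28.6/6.62 ≈ 4.3202 half-lives.
Fraction remaining = (1/2)^4.3202 ≈ 0.050058.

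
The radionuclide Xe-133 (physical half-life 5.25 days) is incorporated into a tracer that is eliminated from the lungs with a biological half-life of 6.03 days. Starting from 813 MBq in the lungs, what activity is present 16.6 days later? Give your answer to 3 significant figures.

1/t_eff = 1/t_phys + 1/t_biol = 1/5.25 + 1/6.03 = 0.35631 per day.
t_eff = 5.25 × 6.03 / (5.25 + 6.03) ≈ 2.8065 days.
Remaining = 813 × (1/2)^(16.6/2.8065) = 813 × (1/2)^5.9148 ≈ 13.476 MBq.

13.5 MBq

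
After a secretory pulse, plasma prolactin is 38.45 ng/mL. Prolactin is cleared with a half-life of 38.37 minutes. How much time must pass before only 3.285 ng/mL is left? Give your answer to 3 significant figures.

Fraction remaining = 3.285/38.45 ≈ 0.085436.
n = log₂(38.45/3.285) = ln(11.705)/ln 2 ≈ 3.549 half-lives.
t = n × t½ = 3.549 × 38.37 ≈ 136.18 minutes.

136 minutes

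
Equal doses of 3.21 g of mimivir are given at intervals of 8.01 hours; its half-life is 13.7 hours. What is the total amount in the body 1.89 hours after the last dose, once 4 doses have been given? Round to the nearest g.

7 g

The 4 doses were given 25.92, 17.91, 9.9, 1.89 hours ago.
Total = 3.21·(1/2)^(25.92/13.7) + 3.21·(1/2)^(17.91/13.7) + 3.21·(1/2)^(9.9/13.7) + 3.21·(1/2)^(1.89/13.7)
      = 0.8649 + 1.2971 + 1.9452 + 2.9173 ≈ 7.0245 g.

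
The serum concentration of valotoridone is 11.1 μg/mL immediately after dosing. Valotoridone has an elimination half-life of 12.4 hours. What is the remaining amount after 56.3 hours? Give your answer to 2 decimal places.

Number of half-lives: n = 56.3/12.4 ≈ 4.5403.
Remaining = 11.1 × (1/2)^4.5403 = 11.1 × 0.042976 ≈ 0.47703 μg/mL.

0.48 μg/mL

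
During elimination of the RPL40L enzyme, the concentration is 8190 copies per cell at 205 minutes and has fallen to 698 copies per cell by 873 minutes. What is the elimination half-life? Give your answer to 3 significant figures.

188 minutes

Over Δt = 873 − 205 = 668 minutes, the level fell by a factor of 8190/698 ≈ 11.734.
n = log₂(11.734) ≈ 3.5526 half-lives, so t½ = 668/3.5526 ≈ 188.03 minutes.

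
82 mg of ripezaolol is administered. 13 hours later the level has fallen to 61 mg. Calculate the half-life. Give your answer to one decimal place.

30.5 hours

A/A₀ = 61/82 ≈ 0.7439.
n = log₂(1.3443) ≈ 0.42681 half-lives elapsed in 13 hours.
t½ = 13/0.42681 ≈ 30.458 hours.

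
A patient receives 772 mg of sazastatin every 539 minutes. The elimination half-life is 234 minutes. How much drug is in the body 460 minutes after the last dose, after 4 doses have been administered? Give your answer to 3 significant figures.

247 mg

The 4 doses were given 2077, 1538, 999, 460 minutes ago.
Total = 772·(1/2)^(2077/234) + 772·(1/2)^(1538/234) + 772·(1/2)^(999/234) + 772·(1/2)^(460/234)
      = 1.6431 + 8.1106 + 40.036 + 197.63 ≈ 247.42 mg.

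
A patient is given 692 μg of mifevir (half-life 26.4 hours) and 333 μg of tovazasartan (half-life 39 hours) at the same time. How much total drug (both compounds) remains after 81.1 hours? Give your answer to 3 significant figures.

mifevir: 692 × (1/2)^(81.1/26.4) = 692 × (1/2)^3.072 ≈ 82.291 μg.
tovazasartan: 333 × (1/2)^(81.1/39) = 333 × (1/2)^2.0795 ≈ 78.787 μg.
Total = 82.291 + 78.787 ≈ 161.08 μg.

161 μg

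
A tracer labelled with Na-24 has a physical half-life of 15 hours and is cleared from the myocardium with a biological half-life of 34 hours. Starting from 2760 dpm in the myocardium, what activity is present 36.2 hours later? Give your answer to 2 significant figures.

250 dpm

1/t_eff = 1/t_phys + 1/t_biol = 1/15 + 1/34 = 0.096078 per hour.
t_eff = 15 × 34 / (15 + 34) ≈ 10.408 hours.
Remaining = 2760 × (1/2)^(36.2/10.408) = 2760 × (1/2)^3.478 ≈ 247.69 dpm.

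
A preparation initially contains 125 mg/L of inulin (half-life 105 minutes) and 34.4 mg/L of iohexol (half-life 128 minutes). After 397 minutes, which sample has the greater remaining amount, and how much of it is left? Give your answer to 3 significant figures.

inulin, 9.09 mg/L

inulin: 125 × (1/2)^3.781 ≈ 9.0935 mg/L.
iohexol: 34.4 × (1/2)^3.1016 ≈ 4.0077 mg/L.
Inulin has more remaining, at ≈ 9.0935 mg/L.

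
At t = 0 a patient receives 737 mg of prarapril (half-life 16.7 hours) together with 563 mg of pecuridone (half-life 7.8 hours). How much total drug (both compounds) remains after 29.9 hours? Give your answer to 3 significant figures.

prarapril: 737 × (1/2)^(29.9/16.7) = 737 × (1/2)^1.7904 ≈ 213.06 mg.
pecuridone: 563 × (1/2)^(29.9/7.8) = 563 × (1/2)^3.8333 ≈ 39.497 mg.
Total = 213.06 + 39.497 ≈ 252.55 mg.

253 mg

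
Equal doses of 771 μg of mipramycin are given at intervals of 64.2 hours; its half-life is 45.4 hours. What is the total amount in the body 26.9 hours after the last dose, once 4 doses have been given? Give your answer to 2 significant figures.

800 μg

The 4 doses were given 219.5, 155.3, 91.1, 26.9 hours ago.
Total = 771·(1/2)^(219.5/45.4) + 771·(1/2)^(155.3/45.4) + 771·(1/2)^(91.1/45.4) + 771·(1/2)^(26.9/45.4)
      = 27.017 + 71.998 + 191.87 + 511.32 ≈ 802.2 μg.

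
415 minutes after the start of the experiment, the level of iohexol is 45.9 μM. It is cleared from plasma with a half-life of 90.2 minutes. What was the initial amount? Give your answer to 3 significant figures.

1110 μM

Number of half-lives elapsed: n = 415/90.2 ≈ 4.6009.
A₀ = A × 2^n = 45.9 × 2^4.6009 = 45.9 × 24.266 ≈ 1113.8 μM.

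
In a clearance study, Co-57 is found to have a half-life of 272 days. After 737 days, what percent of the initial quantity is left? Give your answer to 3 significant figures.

15.3%

n = 737/272 ≈ 2.7096 half-lives.
Fraction remaining = (1/2)^2.7096 ≈ 0.15288, i.e. 15.288%.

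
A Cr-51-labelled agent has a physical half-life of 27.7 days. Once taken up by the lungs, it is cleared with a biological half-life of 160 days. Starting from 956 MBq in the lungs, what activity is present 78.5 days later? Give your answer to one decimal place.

95.4 MBq

1/t_eff = 1/t_phys + 1/t_biol = 1/27.7 + 1/160 = 0.042351 per day.
t_eff = 27.7 × 160 / (27.7 + 160) ≈ 23.612 days.
Remaining = 956 × (1/2)^(78.5/23.612) = 956 × (1/2)^3.3246 ≈ 95.426 MBq.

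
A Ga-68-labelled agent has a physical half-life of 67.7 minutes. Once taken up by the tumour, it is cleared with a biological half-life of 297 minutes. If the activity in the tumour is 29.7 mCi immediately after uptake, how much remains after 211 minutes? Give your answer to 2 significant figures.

2.1 mCi

1/t_eff = 1/t_phys + 1/t_biol = 1/67.7 + 1/297 = 0.018138 per minute.
t_eff = 67.7 × 297 / (67.7 + 297) ≈ 55.133 minutes.
Remaining = 29.7 × (1/2)^(211/55.133) = 29.7 × (1/2)^3.8271 ≈ 2.0925 mCi.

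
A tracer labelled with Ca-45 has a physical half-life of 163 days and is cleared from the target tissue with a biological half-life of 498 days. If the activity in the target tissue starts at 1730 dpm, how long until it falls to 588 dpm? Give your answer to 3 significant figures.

191 days

1/t_eff = 1/t_phys + 1/t_biol = 1/163 + 1/498 = 0.008143 per day.
t_eff = 163 × 498 / (163 + 498) ≈ 122.8 days.
n = log₂(1730/588) ≈ 1.5569; t = 1.5569 × 122.8 ≈ 191.19 days.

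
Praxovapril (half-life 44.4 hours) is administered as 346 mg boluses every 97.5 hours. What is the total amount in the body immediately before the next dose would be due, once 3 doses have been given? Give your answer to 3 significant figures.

95.6 mg

The 3 doses were given 292.5, 195, 97.5 hours ago.
Total = 346·(1/2)^(292.5/44.4) + 346·(1/2)^(195/44.4) + 346·(1/2)^(97.5/44.4)
      = 3.597 + 16.481 + 75.515 ≈ 95.593 mg.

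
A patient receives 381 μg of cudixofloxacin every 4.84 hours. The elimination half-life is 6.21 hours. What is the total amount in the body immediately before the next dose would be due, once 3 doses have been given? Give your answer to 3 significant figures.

427 μg

The 3 doses were given 14.52, 9.68, 4.84 hours ago.
Total = 381·(1/2)^(14.52/6.21) + 381·(1/2)^(9.68/6.21) + 381·(1/2)^(4.84/6.21)
      = 75.347 + 129.33 + 221.98 ≈ 426.65 μg.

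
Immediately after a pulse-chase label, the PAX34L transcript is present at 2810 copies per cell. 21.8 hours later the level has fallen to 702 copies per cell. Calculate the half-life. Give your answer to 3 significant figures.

A/A₀ = 702/2810 ≈ 0.24982.
n = log₂(4.0028) ≈ 2.001 half-lives elapsed in 21.8 hours.
t½ = 21.8/2.001 ≈ 10.894 hours.

10.9 hours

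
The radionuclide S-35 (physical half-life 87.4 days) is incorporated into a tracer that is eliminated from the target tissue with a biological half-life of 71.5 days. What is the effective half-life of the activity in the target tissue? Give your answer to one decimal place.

1/t_eff = 1/t_phys + 1/t_biol = 1/87.4 + 1/71.5 = 0.025428 per day.
t_eff = 87.4 × 71.5 / (87.4 + 71.5) ≈ 39.327 days.

39.3 days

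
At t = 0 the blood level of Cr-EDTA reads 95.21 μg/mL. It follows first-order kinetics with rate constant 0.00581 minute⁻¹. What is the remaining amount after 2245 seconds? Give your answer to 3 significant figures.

76.6 μg/mL

t½ = ln 2 / λ = 0.69315 / 0.00581 ≈ 119.3 minutes.
Convert the elapsed time: 2245 seconds = 37.4167 minutes.
Number of half-lives: n = 37.4167/119.3 ≈ 0.31363.
Remaining = 95.21 × (1/2)^0.31363 = 95.21 × 0.80462 ≈ 76.607 μg/mL.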